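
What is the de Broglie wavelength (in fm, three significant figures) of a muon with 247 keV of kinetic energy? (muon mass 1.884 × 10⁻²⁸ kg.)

KE = 247 keV = 3.957 × 10⁻¹⁴ J.
p = √(2mKE) = √(2 × 1.884 × 10⁻²⁸ × 3.957 × 10⁻¹⁴) = 3.861 × 10⁻²¹ kg·m/s.
λ = h/p = 6.626 × 10⁻³⁴ / 3.861 × 10⁻²¹ = 1.72 × 10⁻¹³ m = 172 fm.

λ = 172 fm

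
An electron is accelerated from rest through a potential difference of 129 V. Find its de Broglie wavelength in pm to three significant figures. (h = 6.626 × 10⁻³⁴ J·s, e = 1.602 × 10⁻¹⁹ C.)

KE = eV = 1.602 × 10⁻¹⁹ × 129.0 = 2.067 × 10⁻¹⁷ J.
p = √(2mKE) = √(2 × 9.109 × 10⁻³¹ × 2.067 × 10⁻¹⁷) = 6.136 × 10⁻²⁴ kg·m/s.
λ = h/p = 6.626 × 10⁻³⁴ / 6.136 × 10⁻²⁴ = 1.08 × 10⁻¹⁰ m = 108 pm.

λ = 108 pm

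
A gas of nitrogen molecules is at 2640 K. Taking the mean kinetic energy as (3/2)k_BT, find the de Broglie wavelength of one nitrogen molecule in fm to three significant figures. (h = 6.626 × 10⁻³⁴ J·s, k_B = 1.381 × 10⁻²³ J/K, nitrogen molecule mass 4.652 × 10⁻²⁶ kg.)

λ = 9290 fm

KE = (3/2)k_BT = 1.5 × 1.381 × 10⁻²³ × 2640 = 5.469 × 10⁻²⁰ J.
p = √(2mKE) = √(2 × 4.652 × 10⁻²⁶ × 5.469 × 10⁻²⁰) = 7.133 × 10⁻²³ kg·m/s.
λ = h/p = 9.29 × 10⁻¹² m = 9290 fm.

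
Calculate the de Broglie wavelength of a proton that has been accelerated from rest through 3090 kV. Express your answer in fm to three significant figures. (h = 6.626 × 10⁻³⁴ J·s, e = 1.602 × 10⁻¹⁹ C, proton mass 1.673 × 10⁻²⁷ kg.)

KE = eV = 1.602 × 10⁻¹⁹ × 3.090 × 10⁶ = 4.950 × 10⁻¹³ J.
p = √(2mKE) = √(2 × 1.673 × 10⁻²⁷ × 4.950 × 10⁻¹³) = 4.070 × 10⁻²⁰ kg·m/s.
λ = h/p = 6.626 × 10⁻³⁴ / 4.070 × 10⁻²⁰ = 1.63 × 10⁻¹⁴ m = 16.3 fm.

λ = 16.3 fm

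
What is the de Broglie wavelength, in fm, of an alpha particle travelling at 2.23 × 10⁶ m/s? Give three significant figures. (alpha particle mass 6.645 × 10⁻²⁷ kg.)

λ = 44.7 fm

p = mv = 6.645 × 10⁻²⁷ × 2.23 × 10⁶ = 1.482 × 10⁻²⁰ kg·m/s.
λ = h/p = 6.626 × 10⁻³⁴ / 1.482 × 10⁻²⁰ = 4.47 × 10⁻¹⁴ m = 44.7 fm.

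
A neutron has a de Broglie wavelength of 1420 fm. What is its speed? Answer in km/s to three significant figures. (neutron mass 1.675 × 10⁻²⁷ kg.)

v = 279 km/s

p = h/λ = 6.626 × 10⁻³⁴ / 1.420 × 10⁻¹² = 4.666 × 10⁻²² kg·m/s.
v = p/m = 4.666 × 10⁻²² / 1.675 × 10⁻²⁷ = 2.79 × 10⁵ m/s = 279 km/s.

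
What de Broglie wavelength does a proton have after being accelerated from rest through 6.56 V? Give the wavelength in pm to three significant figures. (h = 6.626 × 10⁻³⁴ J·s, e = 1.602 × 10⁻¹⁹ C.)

λ = 11.2 pm

KE = eV = 1.602 × 10⁻¹⁹ × 6.560 = 1.051 × 10⁻¹⁸ J.
p = √(2mKE) = √(2 × 1.673 × 10⁻²⁷ × 1.051 × 10⁻¹⁸) = 5.930 × 10⁻²³ kg·m/s.
λ = h/p = 6.626 × 10⁻³⁴ / 5.930 × 10⁻²³ = 1.12 × 10⁻¹¹ m = 11.2 pm.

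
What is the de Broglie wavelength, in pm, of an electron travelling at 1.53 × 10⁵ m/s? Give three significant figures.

p = mv = 9.109 × 10⁻³¹ × 1.53 × 10⁵ = 1.394 × 10⁻²⁵ kg·m/s.
λ = h/p = 6.626 × 10⁻³⁴ / 1.394 × 10⁻²⁵ = 4.75 × 10⁻⁹ m = 4750 pm.

λ = 4750 pm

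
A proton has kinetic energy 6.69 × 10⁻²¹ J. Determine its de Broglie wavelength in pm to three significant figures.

p = √(2mKE) = √(2 × 1.673 × 10⁻²⁷ × 6.690 × 10⁻²¹) = 4.731 × 10⁻²⁴ kg·m/s.
λ = h/p = 6.626 × 10⁻³⁴ / 4.731 × 10⁻²⁴ = 1.40 × 10⁻¹⁰ m = 140 pm.

λ = 140 pm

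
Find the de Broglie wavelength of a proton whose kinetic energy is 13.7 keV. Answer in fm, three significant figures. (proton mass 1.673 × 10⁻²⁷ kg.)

KE = 13.7 keV = 2.195 × 10⁻¹⁵ J.
p = √(2mKE) = √(2 × 1.673 × 10⁻²⁷ × 2.195 × 10⁻¹⁵) = 2.710 × 10⁻²¹ kg·m/s.
λ = h/p = 6.626 × 10⁻³⁴ / 2.710 × 10⁻²¹ = 2.45 × 10⁻¹³ m = 245 fm.

λ = 245 fm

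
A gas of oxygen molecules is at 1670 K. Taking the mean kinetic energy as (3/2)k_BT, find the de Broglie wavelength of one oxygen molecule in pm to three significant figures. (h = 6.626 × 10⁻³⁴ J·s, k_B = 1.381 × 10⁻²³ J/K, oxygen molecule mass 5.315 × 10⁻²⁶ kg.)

KE = (3/2)k_BT = 1.5 × 1.381 × 10⁻²³ × 1670 = 3.459 × 10⁻²⁰ J.
p = √(2mKE) = √(2 × 5.315 × 10⁻²⁶ × 3.459 × 10⁻²⁰) = 6.064 × 10⁻²³ kg·m/s.
λ = h/p = 1.09 × 10⁻¹¹ m = 10.9 pm.

λ = 10.9 pm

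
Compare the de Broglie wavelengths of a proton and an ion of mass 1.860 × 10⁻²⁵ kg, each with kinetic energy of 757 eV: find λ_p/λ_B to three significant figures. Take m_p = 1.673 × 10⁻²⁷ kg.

λ_p/λ_B = 10.5

At fixed KE, p = √(2mKE) so λ = h/p ∝ 1/√m.
λ_p/λ_B = √(m_B/m_p) = √(1.860 × 10⁻²⁵/1.673 × 10⁻²⁷) = √(111.2) = 10.5.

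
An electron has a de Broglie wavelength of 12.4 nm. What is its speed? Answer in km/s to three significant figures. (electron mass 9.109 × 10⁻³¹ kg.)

p = h/λ = 6.626 × 10⁻³⁴ / 1.240 × 10⁻⁸ = 5.344 × 10⁻²⁶ kg·m/s.
v = p/m = 5.344 × 10⁻²⁶ / 9.109 × 10⁻³¹ = 5.87 × 10⁴ m/s = 58.7 km/s.

v = 58.7 km/s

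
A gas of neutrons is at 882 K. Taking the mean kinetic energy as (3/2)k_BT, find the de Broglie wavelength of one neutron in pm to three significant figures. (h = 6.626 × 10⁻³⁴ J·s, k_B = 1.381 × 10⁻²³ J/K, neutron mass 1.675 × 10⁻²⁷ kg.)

KE = (3/2)k_BT = 1.5 × 1.381 × 10⁻²³ × 882 = 1.827 × 10⁻²⁰ J.
p = √(2mKE) = √(2 × 1.675 × 10⁻²⁷ × 1.827 × 10⁻²⁰) = 7.823 × 10⁻²⁴ kg·m/s.
λ = h/p = 8.47 × 10⁻¹¹ m = 84.7 pm.

λ = 84.7 pm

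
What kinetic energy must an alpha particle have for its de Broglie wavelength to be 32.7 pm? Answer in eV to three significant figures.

p = h/λ = 6.626 × 10⁻³⁴ / 3.270 × 10⁻¹¹ = 2.026 × 10⁻²³ kg·m/s.
KE = p²/(2m) = (2.026 × 10⁻²³)² / (2 × 6.645 × 10⁻²⁷) = 3.089 × 10⁻²⁰ J = 0.193 eV.

KE = 0.193 eV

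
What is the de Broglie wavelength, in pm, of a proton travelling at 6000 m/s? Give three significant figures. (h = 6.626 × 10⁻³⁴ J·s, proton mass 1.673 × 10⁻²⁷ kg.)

p = mv = 1.673 × 10⁻²⁷ × 6000 = 1.004 × 10⁻²³ kg·m/s.
λ = h/p = 6.626 × 10⁻³⁴ / 1.004 × 10⁻²³ = 6.60 × 10⁻¹¹ m = 66.0 pm.

λ = 66.0 pm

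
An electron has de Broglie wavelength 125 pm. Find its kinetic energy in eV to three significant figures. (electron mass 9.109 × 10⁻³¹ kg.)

p = h/λ = 6.626 × 10⁻³⁴ / 1.250 × 10⁻¹⁰ = 5.301 × 10⁻²⁴ kg·m/s.
KE = p²/(2m) = (5.301 × 10⁻²⁴)² / (2 × 9.109 × 10⁻³¹) = 1.542 × 10⁻¹⁷ J = 96.3 eV.

KE = 96.3 eV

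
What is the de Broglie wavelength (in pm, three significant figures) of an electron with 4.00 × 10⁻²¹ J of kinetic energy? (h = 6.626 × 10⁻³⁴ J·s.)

λ = 7760 pm

p = √(2mKE) = √(2 × 9.109 × 10⁻³¹ × 4.000 × 10⁻²¹) = 8.537 × 10⁻²⁶ kg·m/s.
λ = h/p = 6.626 × 10⁻³⁴ / 8.537 × 10⁻²⁶ = 7.76 × 10⁻⁹ m = 7760 pm.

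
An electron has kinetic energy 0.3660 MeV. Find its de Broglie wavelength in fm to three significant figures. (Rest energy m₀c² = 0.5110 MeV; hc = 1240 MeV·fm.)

λ = 1740 fm

Total energy E = KE + m₀c² = 0.3660 + 0.5110 = 0.8770 MeV.
(pc)² = E² − (m₀c²)² = (0.8770)² − (0.5110)² = 0.5080 MeV², so pc = 0.7127 MeV.
λ = hc/(pc) = 1240 MeV·fm / 0.7127 MeV = 1740 fm.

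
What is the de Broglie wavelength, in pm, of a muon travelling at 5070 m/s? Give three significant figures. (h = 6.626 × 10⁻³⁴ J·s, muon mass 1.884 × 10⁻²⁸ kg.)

λ = 694 pm

p = mv = 1.884 × 10⁻²⁸ × 5070 = 9.552 × 10⁻²⁵ kg·m/s.
λ = h/p = 6.626 × 10⁻³⁴ / 9.552 × 10⁻²⁵ = 6.94 × 10⁻¹⁰ m = 694 pm.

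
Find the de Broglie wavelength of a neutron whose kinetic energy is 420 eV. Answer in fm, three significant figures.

KE = 420 eV = 6.728 × 10⁻¹⁷ J.
p = √(2mKE) = √(2 × 1.675 × 10⁻²⁷ × 6.728 × 10⁻¹⁷) = 4.748 × 10⁻²² kg·m/s.
λ = h/p = 6.626 × 10⁻³⁴ / 4.748 × 10⁻²² = 1.40 × 10⁻¹² m = 1400 fm.

λ = 1400 fm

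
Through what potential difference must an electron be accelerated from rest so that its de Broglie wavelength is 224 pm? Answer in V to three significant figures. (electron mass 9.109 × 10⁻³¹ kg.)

V = 30.0 V

p = h/λ = 6.626 × 10⁻³⁴ / 2.240 × 10⁻¹⁰ = 2.958 × 10⁻²⁴ kg·m/s.
KE = p²/(2m) = 4.803 × 10⁻¹⁸ J.
V = KE/e = 4.803 × 10⁻¹⁸ / (1.602 × 10⁻¹⁹) = 30.0 V.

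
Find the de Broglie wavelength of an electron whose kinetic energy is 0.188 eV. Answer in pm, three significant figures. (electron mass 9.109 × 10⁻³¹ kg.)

λ = 2830 pm

KE = 0.188 eV = 3.012 × 10⁻²⁰ J.
p = √(2mKE) = √(2 × 9.109 × 10⁻³¹ × 3.012 × 10⁻²⁰) = 2.342 × 10⁻²⁵ kg·m/s.
λ = h/p = 6.626 × 10⁻³⁴ / 2.342 × 10⁻²⁵ = 2.83 × 10⁻⁹ m = 2830 pm.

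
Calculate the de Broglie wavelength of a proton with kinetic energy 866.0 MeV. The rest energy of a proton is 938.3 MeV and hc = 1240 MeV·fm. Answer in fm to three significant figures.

λ = 0.805 fm

Total energy E = KE + m₀c² = 866.0 + 938.3 = 1804.3 MeV.
(pc)² = E² − (m₀c²)² = (1804.3)² − (938.3)² = 2.375 × 10⁶ MeV², so pc = 1541 MeV.
λ = hc/(pc) = 1240 MeV·fm / 1541 MeV = 0.805 fm.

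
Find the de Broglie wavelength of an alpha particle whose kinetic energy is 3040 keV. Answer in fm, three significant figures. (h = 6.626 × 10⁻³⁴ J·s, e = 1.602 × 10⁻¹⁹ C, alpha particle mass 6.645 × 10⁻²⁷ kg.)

KE = 3040 keV = 4.870 × 10⁻¹³ J.
p = √(2mKE) = √(2 × 6.645 × 10⁻²⁷ × 4.870 × 10⁻¹³) = 8.045 × 10⁻²⁰ kg·m/s.
λ = h/p = 6.626 × 10⁻³⁴ / 8.045 × 10⁻²⁰ = 8.24 × 10⁻¹⁵ m = 8.24 fm.

λ = 8.24 fm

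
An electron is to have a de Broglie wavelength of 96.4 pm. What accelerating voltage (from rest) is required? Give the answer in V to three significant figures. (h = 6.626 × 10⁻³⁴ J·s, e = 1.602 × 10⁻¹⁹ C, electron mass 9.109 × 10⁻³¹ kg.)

V = 162 V

p = h/λ = 6.626 × 10⁻³⁴ / 9.640 × 10⁻¹¹ = 6.873 × 10⁻²⁴ kg·m/s.
KE = p²/(2m) = 2.593 × 10⁻¹⁷ J.
V = KE/e = 2.593 × 10⁻¹⁷ / (1.602 × 10⁻¹⁹) = 162 V.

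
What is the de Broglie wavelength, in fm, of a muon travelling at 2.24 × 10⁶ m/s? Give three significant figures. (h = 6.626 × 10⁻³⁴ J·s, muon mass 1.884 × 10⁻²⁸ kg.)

p = mv = 1.884 × 10⁻²⁸ × 2.24 × 10⁶ = 4.220 × 10⁻²² kg·m/s.
λ = h/p = 6.626 × 10⁻³⁴ / 4.220 × 10⁻²² = 1.57 × 10⁻¹² m = 1570 fm.

λ = 1570 fm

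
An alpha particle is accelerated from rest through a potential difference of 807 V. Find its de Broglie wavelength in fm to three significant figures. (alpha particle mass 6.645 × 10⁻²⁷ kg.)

KE = 2eV = 2 × 1.602 × 10⁻¹⁹ × 807.0 = 2.586 × 10⁻¹⁶ J.
p = √(2mKE) = √(2 × 6.645 × 10⁻²⁷ × 2.586 × 10⁻¹⁶) = 1.854 × 10⁻²¹ kg·m/s.
λ = h/p = 6.626 × 10⁻³⁴ / 1.854 × 10⁻²¹ = 3.57 × 10⁻¹³ m = 357 fm.

λ = 357 fm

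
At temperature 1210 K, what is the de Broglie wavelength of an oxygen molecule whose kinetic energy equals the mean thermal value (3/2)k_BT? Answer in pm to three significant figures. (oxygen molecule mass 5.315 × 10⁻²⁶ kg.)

λ = 12.8 pm

KE = (3/2)k_BT = 1.5 × 1.381 × 10⁻²³ × 1210 = 2.507 × 10⁻²⁰ J.
p = √(2mKE) = √(2 × 5.315 × 10⁻²⁶ × 2.507 × 10⁻²⁰) = 5.162 × 10⁻²³ kg·m/s.
λ = h/p = 1.28 × 10⁻¹¹ m = 12.8 pm.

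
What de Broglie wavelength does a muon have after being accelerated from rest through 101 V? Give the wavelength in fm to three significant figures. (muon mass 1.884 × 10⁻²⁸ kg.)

λ = 8490 fm

KE = eV = 1.602 × 10⁻¹⁹ × 101.0 = 1.618 × 10⁻¹⁷ J.
p = √(2mKE) = √(2 × 1.884 × 10⁻²⁸ × 1.618 × 10⁻¹⁷) = 7.808 × 10⁻²³ kg·m/s.
λ = h/p = 6.626 × 10⁻³⁴ / 7.808 × 10⁻²³ = 8.49 × 10⁻¹² m = 8490 fm.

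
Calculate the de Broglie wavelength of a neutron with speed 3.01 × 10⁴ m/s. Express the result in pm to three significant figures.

λ = 13.1 pm

p = mv = 1.675 × 10⁻²⁷ × 3.01 × 10⁴ = 5.042 × 10⁻²³ kg·m/s.
λ = h/p = 6.626 × 10⁻³⁴ / 5.042 × 10⁻²³ = 1.31 × 10⁻¹¹ m = 13.1 pm.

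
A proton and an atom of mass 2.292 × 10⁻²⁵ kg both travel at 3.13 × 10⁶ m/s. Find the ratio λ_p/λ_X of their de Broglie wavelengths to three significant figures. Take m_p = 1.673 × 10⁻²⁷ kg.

λ_p/λ_X = 137

At fixed v, p = mv so λ = h/(mv) ∝ 1/m.
λ_p/λ_X = m_X/m_p = 2.292 × 10⁻²⁵/1.673 × 10⁻²⁷ = 137.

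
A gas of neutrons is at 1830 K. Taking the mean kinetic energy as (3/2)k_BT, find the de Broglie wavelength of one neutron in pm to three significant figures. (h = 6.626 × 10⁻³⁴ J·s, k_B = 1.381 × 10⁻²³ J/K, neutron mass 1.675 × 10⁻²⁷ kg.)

λ = 58.8 pm

KE = (3/2)k_BT = 1.5 × 1.381 × 10⁻²³ × 1830 = 3.791 × 10⁻²⁰ J.
p = √(2mKE) = √(2 × 1.675 × 10⁻²⁷ × 3.791 × 10⁻²⁰) = 1.127 × 10⁻²³ kg·m/s.
λ = h/p = 5.88 × 10⁻¹¹ m = 58.8 pm.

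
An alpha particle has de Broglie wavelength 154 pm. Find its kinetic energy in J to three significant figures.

KE = 1.39 × 10⁻²¹ J

p = h/λ = 6.626 × 10⁻³⁴ / 1.540 × 10⁻¹⁰ = 4.303 × 10⁻²⁴ kg·m/s.
KE = p²/(2m) = (4.303 × 10⁻²⁴)² / (2 × 6.645 × 10⁻²⁷) = 1.393 × 10⁻²¹ J = 1.39 × 10⁻²¹ J.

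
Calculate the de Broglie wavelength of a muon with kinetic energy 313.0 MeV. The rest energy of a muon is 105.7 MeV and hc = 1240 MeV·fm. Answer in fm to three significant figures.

Total energy E = KE + m₀c² = 313.0 + 105.7 = 418.7 MeV.
(pc)² = E² − (m₀c²)² = (418.7)² − (105.7)² = 1.641 × 10⁵ MeV², so pc = 405.1 MeV.
λ = hc/(pc) = 1240 MeV·fm / 405.1 MeV = 3.06 fm.

λ = 3.06 fm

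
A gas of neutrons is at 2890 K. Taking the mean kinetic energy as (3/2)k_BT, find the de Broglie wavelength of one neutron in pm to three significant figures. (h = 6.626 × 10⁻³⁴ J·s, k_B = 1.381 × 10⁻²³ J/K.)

KE = (3/2)k_BT = 1.5 × 1.381 × 10⁻²³ × 2890 = 5.987 × 10⁻²⁰ J.
p = √(2mKE) = √(2 × 1.675 × 10⁻²⁷ × 5.987 × 10⁻²⁰) = 1.416 × 10⁻²³ kg·m/s.
λ = h/p = 4.68 × 10⁻¹¹ m = 46.8 pm.

λ = 46.8 pm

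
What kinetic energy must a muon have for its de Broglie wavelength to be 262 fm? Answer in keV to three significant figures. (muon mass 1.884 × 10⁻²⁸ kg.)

p = h/λ = 6.626 × 10⁻³⁴ / 2.620 × 10⁻¹³ = 2.529 × 10⁻²¹ kg·m/s.
KE = p²/(2m) = (2.529 × 10⁻²¹)² / (2 × 1.884 × 10⁻²⁸) = 1.697 × 10⁻¹⁴ J = 106 keV.

KE = 106 keV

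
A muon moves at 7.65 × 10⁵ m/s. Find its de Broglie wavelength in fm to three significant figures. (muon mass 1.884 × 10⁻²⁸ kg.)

p = mv = 1.884 × 10⁻²⁸ × 7.65 × 10⁵ = 1.441 × 10⁻²² kg·m/s.
λ = h/p = 6.626 × 10⁻³⁴ / 1.441 × 10⁻²² = 4.60 × 10⁻¹² m = 4600 fm.

λ = 4600 fm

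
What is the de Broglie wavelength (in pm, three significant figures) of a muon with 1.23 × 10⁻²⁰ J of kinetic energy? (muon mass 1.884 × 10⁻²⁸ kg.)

λ = 308 pm

p = √(2mKE) = √(2 × 1.884 × 10⁻²⁸ × 1.230 × 10⁻²⁰) = 2.153 × 10⁻²⁴ kg·m/s.
λ = h/p = 6.626 × 10⁻³⁴ / 2.153 × 10⁻²⁴ = 3.08 × 10⁻¹⁰ m = 308 pm.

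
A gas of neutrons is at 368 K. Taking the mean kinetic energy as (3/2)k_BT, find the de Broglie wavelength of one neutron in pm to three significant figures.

λ = 131 pm

KE = (3/2)k_BT = 1.5 × 1.381 × 10⁻²³ × 368 = 7.623 × 10⁻²¹ J.
p = √(2mKE) = √(2 × 1.675 × 10⁻²⁷ × 7.623 × 10⁻²¹) = 5.053 × 10⁻²⁴ kg·m/s.
λ = h/p = 1.31 × 10⁻¹⁰ m = 131 pm.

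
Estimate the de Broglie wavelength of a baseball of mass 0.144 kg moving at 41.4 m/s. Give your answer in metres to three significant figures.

λ = 1.11 × 10⁻³⁴ m

p = mv = 0.144 × 41.4 = 5.962 kg·m/s.
λ = h/p = 6.626 × 10⁻³⁴ / 5.962 = 1.11 × 10⁻³⁴ m.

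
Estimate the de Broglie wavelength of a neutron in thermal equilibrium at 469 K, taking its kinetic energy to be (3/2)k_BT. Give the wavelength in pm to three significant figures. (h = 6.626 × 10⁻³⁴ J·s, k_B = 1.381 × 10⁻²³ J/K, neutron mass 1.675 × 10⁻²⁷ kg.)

λ = 116 pm

KE = (3/2)k_BT = 1.5 × 1.381 × 10⁻²³ × 469 = 9.715 × 10⁻²¹ J.
p = √(2mKE) = √(2 × 1.675 × 10⁻²⁷ × 9.715 × 10⁻²¹) = 5.705 × 10⁻²⁴ kg·m/s.
λ = h/p = 1.16 × 10⁻¹⁰ m = 116 pm.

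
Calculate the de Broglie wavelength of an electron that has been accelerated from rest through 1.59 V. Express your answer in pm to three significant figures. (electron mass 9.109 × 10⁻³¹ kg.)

λ = 973 pm

KE = eV = 1.602 × 10⁻¹⁹ × 1.590 = 2.547 × 10⁻¹⁹ J.
p = √(2mKE) = √(2 × 9.109 × 10⁻³¹ × 2.547 × 10⁻¹⁹) = 6.812 × 10⁻²⁵ kg·m/s.
λ = h/p = 6.626 × 10⁻³⁴ / 6.812 × 10⁻²⁵ = 9.73 × 10⁻¹⁰ m = 973 pm.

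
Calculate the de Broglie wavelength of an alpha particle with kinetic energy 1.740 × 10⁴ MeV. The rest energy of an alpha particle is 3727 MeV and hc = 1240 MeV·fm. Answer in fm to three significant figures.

λ = 0.0596 fm

Total energy E = KE + m₀c² = 1.740 × 10⁴ + 3727 = 21127 MeV.
(pc)² = E² − (m₀c²)² = (21127)² − (3727)² = 4.325 × 10⁸ MeV², so pc = 2.080 × 10⁴ MeV.
λ = hc/(pc) = 1240 MeV·fm / 2.080 × 10⁴ MeV = 0.0596 fm.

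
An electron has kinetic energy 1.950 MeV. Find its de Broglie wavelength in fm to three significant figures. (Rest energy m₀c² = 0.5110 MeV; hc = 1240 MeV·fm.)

λ = 515 fm

Total energy E = KE + m₀c² = 1.950 + 0.5110 = 2.4610 MeV.
(pc)² = E² − (m₀c²)² = (2.4610)² − (0.5110)² = 5.795 MeV², so pc = 2.407 MeV.
λ = hc/(pc) = 1240 MeV·fm / 2.407 MeV = 515 fm.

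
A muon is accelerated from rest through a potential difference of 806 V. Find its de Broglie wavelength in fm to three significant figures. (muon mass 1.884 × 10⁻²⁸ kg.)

λ = 3000 fm

KE = eV = 1.602 × 10⁻¹⁹ × 806.0 = 1.291 × 10⁻¹⁶ J.
p = √(2mKE) = √(2 × 1.884 × 10⁻²⁸ × 1.291 × 10⁻¹⁶) = 2.206 × 10⁻²² kg·m/s.
λ = h/p = 6.626 × 10⁻³⁴ / 2.206 × 10⁻²² = 3.00 × 10⁻¹² m = 3000 fm.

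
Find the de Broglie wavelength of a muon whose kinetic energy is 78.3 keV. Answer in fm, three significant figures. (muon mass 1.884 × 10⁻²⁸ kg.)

λ = 305 fm

KE = 78.3 keV = 1.254 × 10⁻¹⁴ J.
p = √(2mKE) = √(2 × 1.884 × 10⁻²⁸ × 1.254 × 10⁻¹⁴) = 2.174 × 10⁻²¹ kg·m/s.
λ = h/p = 6.626 × 10⁻³⁴ / 2.174 × 10⁻²¹ = 3.05 × 10⁻¹³ m = 305 fm.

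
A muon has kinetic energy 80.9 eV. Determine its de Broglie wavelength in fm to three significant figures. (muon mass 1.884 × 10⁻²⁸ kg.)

KE = 80.9 eV = 1.296 × 10⁻¹⁷ J.
p = √(2mKE) = √(2 × 1.884 × 10⁻²⁸ × 1.296 × 10⁻¹⁷) = 6.988 × 10⁻²³ kg·m/s.
λ = h/p = 6.626 × 10⁻³⁴ / 6.988 × 10⁻²³ = 9.48 × 10⁻¹² m = 9480 fm.

λ = 9480 fm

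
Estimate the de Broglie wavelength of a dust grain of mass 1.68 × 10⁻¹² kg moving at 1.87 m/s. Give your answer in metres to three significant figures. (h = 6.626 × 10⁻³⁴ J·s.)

p = mv = 1.68 × 10⁻¹² × 1.87 = 3.142 × 10⁻¹² kg·m/s.
λ = h/p = 6.626 × 10⁻³⁴ / 3.142 × 10⁻¹² = 2.11 × 10⁻²² m.

λ = 2.11 × 10⁻²² m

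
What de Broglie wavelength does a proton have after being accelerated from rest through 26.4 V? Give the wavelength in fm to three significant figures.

λ = 5570 fm

KE = eV = 1.602 × 10⁻¹⁹ × 26.40 = 4.229 × 10⁻¹⁸ J.
p = √(2mKE) = √(2 × 1.673 × 10⁻²⁷ × 4.229 × 10⁻¹⁸) = 1.190 × 10⁻²² kg·m/s.
λ = h/p = 6.626 × 10⁻³⁴ / 1.190 × 10⁻²² = 5.57 × 10⁻¹² m = 5570 fm.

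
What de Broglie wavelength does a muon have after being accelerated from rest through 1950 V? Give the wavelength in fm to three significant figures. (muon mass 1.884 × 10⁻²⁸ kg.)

KE = eV = 1.602 × 10⁻¹⁹ × 1950 = 3.124 × 10⁻¹⁶ J.
p = √(2mKE) = √(2 × 1.884 × 10⁻²⁸ × 3.124 × 10⁻¹⁶) = 3.431 × 10⁻²² kg·m/s.
λ = h/p = 6.626 × 10⁻³⁴ / 3.431 × 10⁻²² = 1.93 × 10⁻¹² m = 1930 fm.

λ = 1930 fm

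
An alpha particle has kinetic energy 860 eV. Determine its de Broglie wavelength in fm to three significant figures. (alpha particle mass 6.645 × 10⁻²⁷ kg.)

KE = 860 eV = 1.378 × 10⁻¹⁶ J.
p = √(2mKE) = √(2 × 6.645 × 10⁻²⁷ × 1.378 × 10⁻¹⁶) = 1.353 × 10⁻²¹ kg·m/s.
λ = h/p = 6.626 × 10⁻³⁴ / 1.353 × 10⁻²¹ = 4.90 × 10⁻¹³ m = 490 fm.

λ = 490 fm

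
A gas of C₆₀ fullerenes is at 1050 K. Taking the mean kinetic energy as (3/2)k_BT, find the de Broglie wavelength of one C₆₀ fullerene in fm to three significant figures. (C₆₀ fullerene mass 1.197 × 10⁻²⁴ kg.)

λ = 2900 fm

KE = (3/2)k_BT = 1.5 × 1.381 × 10⁻²³ × 1050 = 2.175 × 10⁻²⁰ J.
p = √(2mKE) = √(2 × 1.197 × 10⁻²⁴ × 2.175 × 10⁻²⁰) = 2.282 × 10⁻²² kg·m/s.
λ = h/p = 2.90 × 10⁻¹² m = 2900 fm.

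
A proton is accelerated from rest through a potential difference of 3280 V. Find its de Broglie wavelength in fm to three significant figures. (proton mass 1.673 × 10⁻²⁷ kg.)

λ = 500 fm

KE = eV = 1.602 × 10⁻¹⁹ × 3280 = 5.255 × 10⁻¹⁶ J.
p = √(2mKE) = √(2 × 1.673 × 10⁻²⁷ × 5.255 × 10⁻¹⁶) = 1.326 × 10⁻²¹ kg·m/s.
λ = h/p = 6.626 × 10⁻³⁴ / 1.326 × 10⁻²¹ = 5.00 × 10⁻¹³ m = 500 fm.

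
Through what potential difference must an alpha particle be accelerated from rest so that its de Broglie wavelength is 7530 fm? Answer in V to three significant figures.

p = h/λ = 6.626 × 10⁻³⁴ / 7.530 × 10⁻¹² = 8.799 × 10⁻²³ kg·m/s.
KE = p²/(2m) = 5.826 × 10⁻¹⁹ J.
V = KE/2e = 5.826 × 10⁻¹⁹ / (2 × 1.602 × 10⁻¹⁹) = 1.82 V.

V = 1.82 V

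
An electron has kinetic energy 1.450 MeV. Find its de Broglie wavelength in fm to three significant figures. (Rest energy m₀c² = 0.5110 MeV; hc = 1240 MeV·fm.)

Total energy E = KE + m₀c² = 1.450 + 0.5110 = 1.9610 MeV.
(pc)² = E² − (m₀c²)² = (1.9610)² − (0.5110)² = 3.584 MeV², so pc = 1.893 MeV.
λ = hc/(pc) = 1240 MeV·fm / 1.893 MeV = 655 fm.

λ = 655 fm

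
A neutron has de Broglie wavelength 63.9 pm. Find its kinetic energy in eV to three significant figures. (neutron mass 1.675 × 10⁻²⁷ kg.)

p = h/λ = 6.626 × 10⁻³⁴ / 6.390 × 10⁻¹¹ = 1.037 × 10⁻²³ kg·m/s.
KE = p²/(2m) = (1.037 × 10⁻²³)² / (2 × 1.675 × 10⁻²⁷) = 3.210 × 10⁻²⁰ J = 0.200 eV.

KE = 0.200 eV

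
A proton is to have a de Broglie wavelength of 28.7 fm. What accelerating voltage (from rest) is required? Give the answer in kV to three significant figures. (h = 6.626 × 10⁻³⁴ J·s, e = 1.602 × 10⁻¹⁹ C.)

V = 994 kV

p = h/λ = 6.626 × 10⁻³⁴ / 2.870 × 10⁻¹⁴ = 2.309 × 10⁻²⁰ kg·m/s.
KE = p²/(2m) = 1.593 × 10⁻¹³ J.
V = KE/e = 1.593 × 10⁻¹³ / (1.602 × 10⁻¹⁹) = 994 kV.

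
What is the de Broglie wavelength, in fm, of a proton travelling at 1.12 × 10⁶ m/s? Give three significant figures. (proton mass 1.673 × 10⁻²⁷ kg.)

p = mv = 1.673 × 10⁻²⁷ × 1.12 × 10⁶ = 1.874 × 10⁻²¹ kg·m/s.
λ = h/p = 6.626 × 10⁻³⁴ / 1.874 × 10⁻²¹ = 3.54 × 10⁻¹³ m = 354 fm.

λ = 354 fm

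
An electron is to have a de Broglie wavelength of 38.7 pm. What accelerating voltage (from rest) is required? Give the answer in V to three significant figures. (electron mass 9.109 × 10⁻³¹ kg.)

p = h/λ = 6.626 × 10⁻³⁴ / 3.870 × 10⁻¹¹ = 1.712 × 10⁻²³ kg·m/s.
KE = p²/(2m) = 1.609 × 10⁻¹⁶ J.
V = KE/e = 1.609 × 10⁻¹⁶ / (1.602 × 10⁻¹⁹) = 1000 V.

V = 1000 V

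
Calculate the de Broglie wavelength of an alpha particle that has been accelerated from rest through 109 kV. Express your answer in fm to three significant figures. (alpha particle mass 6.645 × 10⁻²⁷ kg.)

KE = 2eV = 2 × 1.602 × 10⁻¹⁹ × 1.090 × 10⁵ = 3.492 × 10⁻¹⁴ J.
p = √(2mKE) = √(2 × 6.645 × 10⁻²⁷ × 3.492 × 10⁻¹⁴) = 2.154 × 10⁻²⁰ kg·m/s.
λ = h/p = 6.626 × 10⁻³⁴ / 2.154 × 10⁻²⁰ = 3.08 × 10⁻¹⁴ m = 30.8 fm.

λ = 30.8 fm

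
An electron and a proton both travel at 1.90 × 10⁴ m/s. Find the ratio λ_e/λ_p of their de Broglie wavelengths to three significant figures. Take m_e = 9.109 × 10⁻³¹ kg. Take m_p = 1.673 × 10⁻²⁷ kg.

λ_e/λ_p = 1840

At fixed v, p = mv so λ = h/(mv) ∝ 1/m.
λ_e/λ_p = m_p/m_e = 1.673 × 10⁻²⁷/9.109 × 10⁻³¹ = 1840.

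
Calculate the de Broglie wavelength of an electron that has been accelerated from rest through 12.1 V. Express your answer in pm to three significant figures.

KE = eV = 1.602 × 10⁻¹⁹ × 12.10 = 1.938 × 10⁻¹⁸ J.
p = √(2mKE) = √(2 × 9.109 × 10⁻³¹ × 1.938 × 10⁻¹⁸) = 1.879 × 10⁻²⁴ kg·m/s.
λ = h/p = 6.626 × 10⁻³⁴ / 1.879 × 10⁻²⁴ = 3.53 × 10⁻¹⁰ m = 353 pm.

λ = 353 pm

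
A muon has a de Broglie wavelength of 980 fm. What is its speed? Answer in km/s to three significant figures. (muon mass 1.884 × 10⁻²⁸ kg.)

p = h/λ = 6.626 × 10⁻³⁴ / 9.800 × 10⁻¹³ = 6.761 × 10⁻²² kg·m/s.
v = p/m = 6.761 × 10⁻²² / 1.884 × 10⁻²⁸ = 3.59 × 10⁶ m/s = 3590 km/s.

v = 3590 km/s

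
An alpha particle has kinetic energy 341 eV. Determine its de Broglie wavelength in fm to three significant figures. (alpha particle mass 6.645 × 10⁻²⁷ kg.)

λ = 778 fm

KE = 341 eV = 5.463 × 10⁻¹⁷ J.
p = √(2mKE) = √(2 × 6.645 × 10⁻²⁷ × 5.463 × 10⁻¹⁷) = 8.521 × 10⁻²² kg·m/s.
λ = h/p = 6.626 × 10⁻³⁴ / 8.521 × 10⁻²² = 7.78 × 10⁻¹³ m = 778 fm.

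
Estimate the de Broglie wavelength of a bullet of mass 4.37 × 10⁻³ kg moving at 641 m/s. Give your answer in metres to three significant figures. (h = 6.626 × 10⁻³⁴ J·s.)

λ = 2.37 × 10⁻³⁴ m

p = mv = 4.37 × 10⁻³ × 641 = 2.801 kg·m/s.
λ = h/p = 6.626 × 10⁻³⁴ / 2.801 = 2.37 × 10⁻³⁴ m.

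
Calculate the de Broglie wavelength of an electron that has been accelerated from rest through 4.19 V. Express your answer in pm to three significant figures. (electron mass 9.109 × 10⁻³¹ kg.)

λ = 599 pm

KE = eV = 1.602 × 10⁻¹⁹ × 4.190 = 6.712 × 10⁻¹⁹ J.
p = √(2mKE) = √(2 × 9.109 × 10⁻³¹ × 6.712 × 10⁻¹⁹) = 1.106 × 10⁻²⁴ kg·m/s.
λ = h/p = 6.626 × 10⁻³⁴ / 1.106 × 10⁻²⁴ = 5.99 × 10⁻¹⁰ m = 599 pm.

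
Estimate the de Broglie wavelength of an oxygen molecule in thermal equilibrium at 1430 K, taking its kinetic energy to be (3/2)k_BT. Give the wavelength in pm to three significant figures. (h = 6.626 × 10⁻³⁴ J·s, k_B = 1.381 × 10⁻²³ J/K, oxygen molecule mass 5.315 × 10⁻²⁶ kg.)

λ = 11.8 pm

KE = (3/2)k_BT = 1.5 × 1.381 × 10⁻²³ × 1430 = 2.962 × 10⁻²⁰ J.
p = √(2mKE) = √(2 × 5.315 × 10⁻²⁶ × 2.962 × 10⁻²⁰) = 5.611 × 10⁻²³ kg·m/s.
λ = h/p = 1.18 × 10⁻¹¹ m = 11.8 pm.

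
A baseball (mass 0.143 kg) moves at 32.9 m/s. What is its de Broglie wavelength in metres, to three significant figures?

λ = 1.41 × 10⁻³⁴ m

p = mv = 0.143 × 32.9 = 4.705 kg·m/s.
λ = h/p = 6.626 × 10⁻³⁴ / 4.705 = 1.41 × 10⁻³⁴ m.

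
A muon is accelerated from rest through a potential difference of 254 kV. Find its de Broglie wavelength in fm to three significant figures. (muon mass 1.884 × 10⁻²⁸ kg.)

KE = eV = 1.602 × 10⁻¹⁹ × 2.540 × 10⁵ = 4.069 × 10⁻¹⁴ J.
p = √(2mKE) = √(2 × 1.884 × 10⁻²⁸ × 4.069 × 10⁻¹⁴) = 3.916 × 10⁻²¹ kg·m/s.
λ = h/p = 6.626 × 10⁻³⁴ / 3.916 × 10⁻²¹ = 1.69 × 10⁻¹³ m = 169 fm.

λ = 169 fm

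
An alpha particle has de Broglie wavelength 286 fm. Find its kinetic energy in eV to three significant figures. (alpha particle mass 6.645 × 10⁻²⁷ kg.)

KE = 2520 eV

p = h/λ = 6.626 × 10⁻³⁴ / 2.860 × 10⁻¹³ = 2.317 × 10⁻²¹ kg·m/s.
KE = p²/(2m) = (2.317 × 10⁻²¹)² / (2 × 6.645 × 10⁻²⁷) = 4.039 × 10⁻¹⁶ J = 2520 eV.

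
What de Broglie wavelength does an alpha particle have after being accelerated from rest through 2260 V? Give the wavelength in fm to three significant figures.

λ = 214 fm

KE = 2eV = 2 × 1.602 × 10⁻¹⁹ × 2260 = 7.241 × 10⁻¹⁶ J.
p = √(2mKE) = √(2 × 6.645 × 10⁻²⁷ × 7.241 × 10⁻¹⁶) = 3.102 × 10⁻²¹ kg·m/s.
λ = h/p = 6.626 × 10⁻³⁴ / 3.102 × 10⁻²¹ = 2.14 × 10⁻¹³ m = 214 fm.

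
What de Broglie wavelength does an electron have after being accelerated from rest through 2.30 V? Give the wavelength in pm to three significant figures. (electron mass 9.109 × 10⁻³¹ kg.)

λ = 809 pm

KE = eV = 1.602 × 10⁻¹⁹ × 2.300 = 3.685 × 10⁻¹⁹ J.
p = √(2mKE) = √(2 × 9.109 × 10⁻³¹ × 3.685 × 10⁻¹⁹) = 8.193 × 10⁻²⁵ kg·m/s.
λ = h/p = 6.626 × 10⁻³⁴ / 8.193 × 10⁻²⁵ = 8.09 × 10⁻¹⁰ m = 809 pm.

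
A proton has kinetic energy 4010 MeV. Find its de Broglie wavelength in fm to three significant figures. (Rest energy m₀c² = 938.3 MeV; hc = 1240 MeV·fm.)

Total energy E = KE + m₀c² = 4010 + 938.3 = 4948.3 MeV.
(pc)² = E² − (m₀c²)² = (4948.3)² − (938.3)² = 2.361 × 10⁷ MeV², so pc = 4859 MeV.
λ = hc/(pc) = 1240 MeV·fm / 4859 MeV = 0.255 fm.

λ = 0.255 fm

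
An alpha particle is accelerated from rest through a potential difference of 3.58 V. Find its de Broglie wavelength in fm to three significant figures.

KE = 2eV = 2 × 1.602 × 10⁻¹⁹ × 3.580 = 1.147 × 10⁻¹⁸ J.
p = √(2mKE) = √(2 × 6.645 × 10⁻²⁷ × 1.147 × 10⁻¹⁸) = 1.235 × 10⁻²² kg·m/s.
λ = h/p = 6.626 × 10⁻³⁴ / 1.235 × 10⁻²² = 5.37 × 10⁻¹² m = 5370 fm.

λ = 5370 fm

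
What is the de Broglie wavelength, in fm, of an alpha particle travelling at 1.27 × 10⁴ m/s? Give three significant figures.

λ = 7850 fm

p = mv = 6.645 × 10⁻²⁷ × 1.27 × 10⁴ = 8.439 × 10⁻²³ kg·m/s.
λ = h/p = 6.626 × 10⁻³⁴ / 8.439 × 10⁻²³ = 7.85 × 10⁻¹² m = 7850 fm.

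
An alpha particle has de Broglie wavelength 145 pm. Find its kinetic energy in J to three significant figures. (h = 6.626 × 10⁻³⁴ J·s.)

KE = 1.57 × 10⁻²¹ J

p = h/λ = 6.626 × 10⁻³⁴ / 1.450 × 10⁻¹⁰ = 4.570 × 10⁻²⁴ kg·m/s.
KE = p²/(2m) = (4.570 × 10⁻²⁴)² / (2 × 6.645 × 10⁻²⁷) = 1.571 × 10⁻²¹ J = 1.57 × 10⁻²¹ J.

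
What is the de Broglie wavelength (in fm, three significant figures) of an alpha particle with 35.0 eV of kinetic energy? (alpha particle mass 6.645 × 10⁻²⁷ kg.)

KE = 35.0 eV = 5.607 × 10⁻¹⁸ J.
p = √(2mKE) = √(2 × 6.645 × 10⁻²⁷ × 5.607 × 10⁻¹⁸) = 2.730 × 10⁻²² kg·m/s.
λ = h/p = 6.626 × 10⁻³⁴ / 2.730 × 10⁻²² = 2.43 × 10⁻¹² m = 2430 fm.

λ = 2430 fm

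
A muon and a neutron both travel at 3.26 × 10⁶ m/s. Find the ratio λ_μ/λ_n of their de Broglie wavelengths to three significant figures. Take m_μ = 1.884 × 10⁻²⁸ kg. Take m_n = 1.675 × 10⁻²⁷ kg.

At fixed v, p = mv so λ = h/(mv) ∝ 1/m.
λ_μ/λ_n = m_n/m_μ = 1.675 × 10⁻²⁷/1.884 × 10⁻²⁸ = 8.89.

λ_μ/λ_n = 8.89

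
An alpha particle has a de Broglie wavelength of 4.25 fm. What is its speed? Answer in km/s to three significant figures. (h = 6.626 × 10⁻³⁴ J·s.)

v = 2.35 × 10⁴ km/s

p = h/λ = 6.626 × 10⁻³⁴ / 4.250 × 10⁻¹⁵ = 1.559 × 10⁻¹⁹ kg·m/s.
v = p/m = 1.559 × 10⁻¹⁹ / 6.645 × 10⁻²⁷ = 2.35 × 10⁷ m/s = 2.35 × 10⁴ km/s.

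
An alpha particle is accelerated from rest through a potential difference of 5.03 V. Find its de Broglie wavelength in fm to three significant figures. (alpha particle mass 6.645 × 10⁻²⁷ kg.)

KE = 2eV = 2 × 1.602 × 10⁻¹⁹ × 5.030 = 1.612 × 10⁻¹⁸ J.
p = √(2mKE) = √(2 × 6.645 × 10⁻²⁷ × 1.612 × 10⁻¹⁸) = 1.464 × 10⁻²² kg·m/s.
λ = h/p = 6.626 × 10⁻³⁴ / 1.464 × 10⁻²² = 4.53 × 10⁻¹² m = 4530 fm.

λ = 4530 fm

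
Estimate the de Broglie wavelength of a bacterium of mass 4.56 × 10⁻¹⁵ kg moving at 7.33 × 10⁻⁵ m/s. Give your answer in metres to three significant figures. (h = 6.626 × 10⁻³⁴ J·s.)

λ = 1.98 × 10⁻¹⁵ m

p = mv = 4.56 × 10⁻¹⁵ × 7.33 × 10⁻⁵ = 3.342 × 10⁻¹⁹ kg·m/s.
λ = h/p = 6.626 × 10⁻³⁴ / 3.342 × 10⁻¹⁹ = 1.98 × 10⁻¹⁵ m.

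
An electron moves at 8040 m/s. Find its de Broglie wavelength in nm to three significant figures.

p = mv = 9.109 × 10⁻³¹ × 8040 = 7.324 × 10⁻²⁷ kg·m/s.
λ = h/p = 6.626 × 10⁻³⁴ / 7.324 × 10⁻²⁷ = 9.05 × 10⁻⁸ m = 90.5 nm.

λ = 90.5 nm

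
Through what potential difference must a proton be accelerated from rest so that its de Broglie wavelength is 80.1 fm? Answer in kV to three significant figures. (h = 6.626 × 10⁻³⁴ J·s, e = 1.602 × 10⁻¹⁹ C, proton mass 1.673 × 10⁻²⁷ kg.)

V = 128 kV

p = h/λ = 6.626 × 10⁻³⁴ / 8.010 × 10⁻¹⁴ = 8.272 × 10⁻²¹ kg·m/s.
KE = p²/(2m) = 2.045 × 10⁻¹⁴ J.
V = KE/e = 2.045 × 10⁻¹⁴ / (1.602 × 10⁻¹⁹) = 128 kV.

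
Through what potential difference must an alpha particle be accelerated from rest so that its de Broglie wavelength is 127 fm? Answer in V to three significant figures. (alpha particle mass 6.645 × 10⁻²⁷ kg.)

V = 6390 V

p = h/λ = 6.626 × 10⁻³⁴ / 1.270 × 10⁻¹³ = 5.217 × 10⁻²¹ kg·m/s.
KE = p²/(2m) = 2.048 × 10⁻¹⁵ J.
V = KE/2e = 2.048 × 10⁻¹⁵ / (2 × 1.602 × 10⁻¹⁹) = 6390 V.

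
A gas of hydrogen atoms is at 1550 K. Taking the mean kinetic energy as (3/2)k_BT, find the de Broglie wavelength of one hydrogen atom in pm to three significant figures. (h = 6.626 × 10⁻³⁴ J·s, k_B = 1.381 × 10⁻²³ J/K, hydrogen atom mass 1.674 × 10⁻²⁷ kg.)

λ = 63.9 pm

KE = (3/2)k_BT = 1.5 × 1.381 × 10⁻²³ × 1550 = 3.211 × 10⁻²⁰ J.
p = √(2mKE) = √(2 × 1.674 × 10⁻²⁷ × 3.211 × 10⁻²⁰) = 1.037 × 10⁻²³ kg·m/s.
λ = h/p = 6.39 × 10⁻¹¹ m = 63.9 pm.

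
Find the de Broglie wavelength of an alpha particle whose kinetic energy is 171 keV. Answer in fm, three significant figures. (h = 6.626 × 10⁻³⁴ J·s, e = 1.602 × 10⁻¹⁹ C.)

λ = 34.7 fm

KE = 171 keV = 2.739 × 10⁻¹⁴ J.
p = √(2mKE) = √(2 × 6.645 × 10⁻²⁷ × 2.739 × 10⁻¹⁴) = 1.908 × 10⁻²⁰ kg·m/s.
λ = h/p = 6.626 × 10⁻³⁴ / 1.908 × 10⁻²⁰ = 3.47 × 10⁻¹⁴ m = 34.7 fm.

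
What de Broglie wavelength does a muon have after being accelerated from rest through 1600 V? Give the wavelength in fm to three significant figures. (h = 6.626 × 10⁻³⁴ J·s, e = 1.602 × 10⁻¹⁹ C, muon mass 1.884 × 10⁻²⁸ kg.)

λ = 2130 fm

KE = eV = 1.602 × 10⁻¹⁹ × 1600 = 2.563 × 10⁻¹⁶ J.
p = √(2mKE) = √(2 × 1.884 × 10⁻²⁸ × 2.563 × 10⁻¹⁶) = 3.108 × 10⁻²² kg·m/s.
λ = h/p = 6.626 × 10⁻³⁴ / 3.108 × 10⁻²² = 2.13 × 10⁻¹² m = 2130 fm.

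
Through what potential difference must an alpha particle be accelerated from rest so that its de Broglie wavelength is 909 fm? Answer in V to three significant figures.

p = h/λ = 6.626 × 10⁻³⁴ / 9.090 × 10⁻¹³ = 7.289 × 10⁻²² kg·m/s.
KE = p²/(2m) = 3.998 × 10⁻¹⁷ J.
V = KE/2e = 3.998 × 10⁻¹⁷ / (2 × 1.602 × 10⁻¹⁹) = 125 V.

V = 125 V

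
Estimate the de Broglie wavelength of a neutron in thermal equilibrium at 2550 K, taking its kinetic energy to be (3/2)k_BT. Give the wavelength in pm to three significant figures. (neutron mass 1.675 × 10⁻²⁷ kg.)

KE = (3/2)k_BT = 1.5 × 1.381 × 10⁻²³ × 2550 = 5.282 × 10⁻²⁰ J.
p = √(2mKE) = √(2 × 1.675 × 10⁻²⁷ × 5.282 × 10⁻²⁰) = 1.330 × 10⁻²³ kg·m/s.
λ = h/p = 4.98 × 10⁻¹¹ m = 49.8 pm.

λ = 49.8 pm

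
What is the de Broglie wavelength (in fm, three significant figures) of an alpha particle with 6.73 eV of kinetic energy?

KE = 6.73 eV = 1.078 × 10⁻¹⁸ J.
p = √(2mKE) = √(2 × 6.645 × 10⁻²⁷ × 1.078 × 10⁻¹⁸) = 1.197 × 10⁻²² kg·m/s.
λ = h/p = 6.626 × 10⁻³⁴ / 1.197 × 10⁻²² = 5.54 × 10⁻¹² m = 5540 fm.

λ = 5540 fm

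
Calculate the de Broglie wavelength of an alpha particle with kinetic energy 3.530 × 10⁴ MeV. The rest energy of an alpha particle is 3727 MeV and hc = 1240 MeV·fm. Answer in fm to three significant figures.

λ = 0.0319 fm

Total energy E = KE + m₀c² = 3.530 × 10⁴ + 3727 = 39027 MeV.
(pc)² = E² − (m₀c²)² = (39027)² − (3727)² = 1.509 × 10⁹ MeV², so pc = 3.885 × 10⁴ MeV.
λ = hc/(pc) = 1240 MeV·fm / 3.885 × 10⁴ MeV = 0.0319 fm.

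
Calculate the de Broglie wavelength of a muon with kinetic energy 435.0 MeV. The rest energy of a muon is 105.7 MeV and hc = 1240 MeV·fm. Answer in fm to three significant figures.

λ = 2.34 fm

Total energy E = KE + m₀c² = 435.0 + 105.7 = 540.7 MeV.
(pc)² = E² − (m₀c²)² = (540.7)² − (105.7)² = 2.812 × 10⁵ MeV², so pc = 530.3 MeV.
λ = hc/(pc) = 1240 MeV·fm / 530.3 MeV = 2.34 fm.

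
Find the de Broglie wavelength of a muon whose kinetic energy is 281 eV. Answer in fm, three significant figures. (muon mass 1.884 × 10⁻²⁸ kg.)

λ = 5090 fm

KE = 281 eV = 4.502 × 10⁻¹⁷ J.
p = √(2mKE) = √(2 × 1.884 × 10⁻²⁸ × 4.502 × 10⁻¹⁷) = 1.302 × 10⁻²² kg·m/s.
λ = h/p = 6.626 × 10⁻³⁴ / 1.302 × 10⁻²² = 5.09 × 10⁻¹² m = 5090 fm.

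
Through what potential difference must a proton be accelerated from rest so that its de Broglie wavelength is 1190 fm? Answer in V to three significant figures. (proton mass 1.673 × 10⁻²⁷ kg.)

V = 578 V

p = h/λ = 6.626 × 10⁻³⁴ / 1.190 × 10⁻¹² = 5.568 × 10⁻²² kg·m/s.
KE = p²/(2m) = 9.266 × 10⁻¹⁷ J.
V = KE/e = 9.266 × 10⁻¹⁷ / (1.602 × 10⁻¹⁹) = 578 V.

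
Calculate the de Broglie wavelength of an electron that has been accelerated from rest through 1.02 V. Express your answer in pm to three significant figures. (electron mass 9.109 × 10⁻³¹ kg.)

λ = 1210 pm

KE = eV = 1.602 × 10⁻¹⁹ × 1.020 = 1.634 × 10⁻¹⁹ J.
p = √(2mKE) = √(2 × 9.109 × 10⁻³¹ × 1.634 × 10⁻¹⁹) = 5.456 × 10⁻²⁵ kg·m/s.
λ = h/p = 6.626 × 10⁻³⁴ / 5.456 × 10⁻²⁵ = 1.21 × 10⁻⁹ m = 1210 pm.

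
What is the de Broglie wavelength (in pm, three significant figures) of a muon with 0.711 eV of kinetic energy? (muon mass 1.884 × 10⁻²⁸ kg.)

λ = 101 pm

KE = 0.711 eV = 1.139 × 10⁻¹⁹ J.
p = √(2mKE) = √(2 × 1.884 × 10⁻²⁸ × 1.139 × 10⁻¹⁹) = 6.551 × 10⁻²⁴ kg·m/s.
λ = h/p = 6.626 × 10⁻³⁴ / 6.551 × 10⁻²⁴ = 1.01 × 10⁻¹⁰ m = 101 pm.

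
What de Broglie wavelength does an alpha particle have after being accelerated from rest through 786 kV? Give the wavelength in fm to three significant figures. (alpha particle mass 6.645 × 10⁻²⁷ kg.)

λ = 11.5 fm

KE = 2eV = 2 × 1.602 × 10⁻¹⁹ × 7.860 × 10⁵ = 2.518 × 10⁻¹³ J.
p = √(2mKE) = √(2 × 6.645 × 10⁻²⁷ × 2.518 × 10⁻¹³) = 5.785 × 10⁻²⁰ kg·m/s.
λ = h/p = 6.626 × 10⁻³⁴ / 5.785 × 10⁻²⁰ = 1.15 × 10⁻¹⁴ m = 11.5 fm.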